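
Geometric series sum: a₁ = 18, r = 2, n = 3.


Sₙ = 18×(2^3 - 1)/(2 - 1)
= 18×(8 - 1)/1
= 18×7/1
= 126

S_3 = 126


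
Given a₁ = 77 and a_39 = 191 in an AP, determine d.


d = (aₙ - a₁)/(n-1)
= (191 - 77)/(39-1)
= 114/38 = 3

d = 3


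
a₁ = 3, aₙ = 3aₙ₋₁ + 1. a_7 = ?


Computing step by step:
a_1 = 3
a_2 = 10
a_3 = 31
a_4 = 94
a_5 = 283
a_6 = 850
a_7 = 2551


a_7 = 2551


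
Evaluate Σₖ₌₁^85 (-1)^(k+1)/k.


S = 1 - 1/2 + 1/3 - 1/4 + 1/5 - 1/6 + 1/7 - 1/8 ± ...
= 0.699
(Full series converges to +ln(2) ≈ +0.6931)

S_85 = 0.699


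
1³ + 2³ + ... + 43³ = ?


n(n+1)/2 = 43×44/2 = 946
Σk³ = 946² = 894916

Σk³ = 894916


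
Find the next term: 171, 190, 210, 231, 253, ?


Pattern: triangular numbers: n(n+1)/2
Terms: 171, 190, 210, 231, 253
Next term = 276

Next term = 276


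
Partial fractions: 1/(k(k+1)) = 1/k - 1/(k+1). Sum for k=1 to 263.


1/(k(k+1)) = 1/k - 1/(k+1) (partial fractions)
Telescoping: Σ = 1 - 1/264 = 263/264

Sum = 263/264


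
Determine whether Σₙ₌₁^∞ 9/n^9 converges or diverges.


p-series test: Σ c/n^p converges if p > 1, diverges if p ≤ 1 (constant c > 0 doesn't affect convergence).
p = 9
9 > 1 → CONVERGES

Converges (p = 9 > 1)


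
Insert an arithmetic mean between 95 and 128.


AM = (95 + 128)/2 = 223/2 = 111.5

AM = 111.5


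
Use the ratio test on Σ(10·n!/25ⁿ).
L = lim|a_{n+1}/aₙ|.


aₙ = 10·n!/25^n
a_{n+1}/aₙ = (n+1)!/25^(n+1) × 25^n/n!  (constant 10 cancels)
= (n+1)/25
L = lim(n→∞) (n+1)/25 = ∞
L > 1 → series DIVERGES

Diverges (ratio test: L = ∞ > 1)


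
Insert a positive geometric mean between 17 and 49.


GM = √(17×49) = √833 = 28.8617

GM = 28.8617


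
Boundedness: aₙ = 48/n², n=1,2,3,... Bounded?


a₁ = 48, a₂ = 48/4, a₃ = 48/9, ...
0 < aₙ ≤ 48 for all n ≥ 1
The sequence IS bounded

Bounded (0 < aₙ ≤ 48)


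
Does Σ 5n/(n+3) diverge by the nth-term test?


lim(n→∞) 5n/(n+3) = 5/1 = 5  (divide numerator and denominator by n)
lim aₙ = 5 ≠ 0 → series DIVERGES

Diverges (lim aₙ = 5 ≠ 0)


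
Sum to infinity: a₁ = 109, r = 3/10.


S∞ = a₁/(1-r) = 109/(1 - 3/10)
= 109/(7/10)
= 1090/7

S∞ = 1090/7


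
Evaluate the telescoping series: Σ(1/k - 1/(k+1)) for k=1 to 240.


Telescoping: adjacent terms cancel.
= 1/1 - 1/241
= 1 - 1/241 = 240/241

Sum = 240/241


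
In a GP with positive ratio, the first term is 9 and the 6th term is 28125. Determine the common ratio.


r^(n-1) = aₙ/a₁
r^5 = 28125/9 = 3125
r = 3125^(1/5)
= 5

r = 5


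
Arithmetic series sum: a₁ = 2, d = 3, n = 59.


aₙ = 2 + (59-1)×3 = 176
Sₙ = n(a₁+aₙ)/2 = 59×(2+176)/2
= 59×178/2 = 5251

S_59 = 5251


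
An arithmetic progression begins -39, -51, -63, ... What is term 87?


aₙ = a₁ + (n-1)d
= -39 + (87-1)×-12
= -39 - 1032
= -1071

a_87 = -1071


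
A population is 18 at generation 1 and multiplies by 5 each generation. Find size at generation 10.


aₙ = a₁·r^(n-1)
= 18×5^9
= 18×1953125
= 35156250

a_10 = 35156250


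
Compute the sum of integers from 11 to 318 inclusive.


Σₖ₌11^318 k = Σₖ₌₁^318 k − Σₖ₌₁^10 k
= 318·319/2 − 10·11/2
= 50721 − 55 = 50666

Σk = 50666


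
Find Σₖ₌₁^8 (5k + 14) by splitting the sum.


Σ(5k+14) = 5·Σk + 14·n
= 5·36 + 14·8
= 180 + 112 = 292

Σ = 292


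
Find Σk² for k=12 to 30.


Σₖ₌12^30 k² = Σₖ₌₁^30 k² − Σₖ₌₁^11 k²
= 30·31·61/6 − 11·12·23/6
= 9455 − 506 = 8949

Σk² = 8949


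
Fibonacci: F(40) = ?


Fibonacci sequence: 1, 1, 2, 3, 5, 8, 13, 21, 34, 55, 89, ...
F(40) = 102334155

F(40) = 102334155


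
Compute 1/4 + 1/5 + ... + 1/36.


Σₖ₌4^36 1/k = 1/4 + 1/5 + 1/6 + ... + 1/36
= 30734666619109/13127595717600
≈ 2.3412

Sum = 30734666619109/13127595717600 ≈ 2.3412


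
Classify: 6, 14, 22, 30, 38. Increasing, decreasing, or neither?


Differences: 8, 8, 8, 8
All differences > 0 → strictly INCREASING

Monotonically increasing


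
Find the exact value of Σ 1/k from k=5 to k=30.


Σₖ₌5^30 1/k = 1/5 + 1/6 + 1/7 + ... + 1/30
= 4452412907647/2329089562800
≈ 1.9117

Sum = 4452412907647/2329089562800 ≈ 1.9117


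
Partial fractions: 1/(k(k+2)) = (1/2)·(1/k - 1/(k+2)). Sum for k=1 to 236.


1/(k(k+2)) = (1/2)·(1/k - 1/(k+2)) (partial fractions)
Telescoping: Σ = (1/2)·(1 + 1/2 - 1/237 - 1/238) = 42067/56406

Sum = 42067/56406


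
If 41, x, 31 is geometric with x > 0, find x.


GM = √(41×31) = √1271 = 35.6511

GM = 35.6511


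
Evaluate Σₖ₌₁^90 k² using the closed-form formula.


n = 90
n(n+1)(2n+1)/6 = 90×91×181/6
= 1482390/6 = 247065

Σk² = 247065


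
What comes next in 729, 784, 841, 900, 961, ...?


Pattern: perfect squares: n²
Terms: 729, 784, 841, 900, 961
Next term = 1024

Next term = 1024


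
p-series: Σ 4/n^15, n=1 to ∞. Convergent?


p-series test: Σ c/n^p converges if p > 1, diverges if p ≤ 1 (constant c > 0 doesn't affect convergence).
p = 15
15 > 1 → CONVERGES

Converges (p = 15 > 1)


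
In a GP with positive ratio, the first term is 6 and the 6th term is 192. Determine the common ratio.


r^(n-1) = aₙ/a₁
r^5 = 192/6 = 32
r = 32^(1/5)
= 2

r = 2


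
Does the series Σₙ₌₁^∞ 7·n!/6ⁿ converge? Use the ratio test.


aₙ = 7·n!/6^n
a_{n+1}/aₙ = (n+1)!/6^(n+1) × 6^n/n!  (constant 7 cancels)
= (n+1)/6
L = lim(n→∞) (n+1)/6 = ∞
L > 1 → series DIVERGES

Diverges (ratio test: L = ∞ > 1)


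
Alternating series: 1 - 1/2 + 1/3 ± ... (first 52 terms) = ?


S = 1 - 1/2 + 1/3 - 1/4 + 1/5 - 1/6 + 1/7 - 1/8 ± ...
= 0.6836
(Full series converges to +ln(2) ≈ +0.6931)

S_52 = 0.6836


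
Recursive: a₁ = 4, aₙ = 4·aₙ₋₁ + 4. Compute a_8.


Computing step by step:
a_1 = 4
a_2 = 20
a_3 = 84
a_4 = 340
a_5 = 1364
a_6 = 5460
a_7 = 21844
a_8 = 87380


a_8 = 87380


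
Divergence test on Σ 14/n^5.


lim(n→∞) 14/n^5 = 0
lim aₙ = 0 → nth-term test is INCONCLUSIVE
(Need other tests; this is actually a convergent p-series with p=5 > 1)

Inconclusive (lim aₙ = 0; need another test)


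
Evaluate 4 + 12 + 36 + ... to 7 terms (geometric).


Sₙ = 4×(3^7 - 1)/(3 - 1)
= 4×(2187 - 1)/2
= 4×2186/2
= 4372

S_7 = 4372


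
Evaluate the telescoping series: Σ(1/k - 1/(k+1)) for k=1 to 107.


Telescoping: adjacent terms cancel.
= 1/1 - 1/108
= 1 - 1/108 = 107/108

Sum = 107/108


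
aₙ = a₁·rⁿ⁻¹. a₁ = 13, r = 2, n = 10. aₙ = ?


aₙ = a₁·r^(n-1)
= 13×2^9
= 13×512
= 6656

a_10 = 6656


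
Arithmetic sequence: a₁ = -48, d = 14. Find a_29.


aₙ = a₁ + (n-1)d
= -48 + (29-1)×14
= -48 + 392
= 344

a_29 = 344


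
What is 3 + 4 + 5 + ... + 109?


Σₖ₌3^109 k = Σₖ₌₁^109 k − Σₖ₌₁^2 k
= 109·110/2 − 2·3/2
= 5995 − 3 = 5992

Σk = 5992


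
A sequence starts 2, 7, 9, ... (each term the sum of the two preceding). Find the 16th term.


Computing iteratively: 2, 7, 9, 16, 25, 41, 66, 107, 173, 280, 453, 733, ...
a_16 = 5024

a_16 = 5024


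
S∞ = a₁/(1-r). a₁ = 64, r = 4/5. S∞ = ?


S∞ = a₁/(1-r) = 64/(1 - 4/5)
= 64/(1/5)
= 320

S∞ = 320


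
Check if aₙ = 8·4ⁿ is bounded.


aₙ = 8·4ⁿ → as n→∞, aₙ→∞ (since base 4 > 1)
No finite upper bound exists
The sequence is UNBOUNDED

Unbounded (aₙ → ∞ as n → ∞)


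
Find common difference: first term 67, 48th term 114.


d = (aₙ - a₁)/(n-1)
= (114 - 67)/(48-1)
= 47/47 = 1

d = 1


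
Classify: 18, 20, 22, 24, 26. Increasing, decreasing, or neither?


Differences: 2, 2, 2, 2
All differences > 0 → strictly INCREASING

Monotonically increasing


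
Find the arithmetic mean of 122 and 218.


AM = (122 + 218)/2 = 340/2 = 170

AM = 170


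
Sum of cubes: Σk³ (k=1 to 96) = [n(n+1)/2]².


n(n+1)/2 = 96×97/2 = 4656
Σk³ = 4656² = 21678336

Σk³ = 21678336


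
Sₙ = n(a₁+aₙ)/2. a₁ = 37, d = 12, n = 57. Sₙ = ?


aₙ = 37 + (57-1)×12 = 709
Sₙ = n(a₁+aₙ)/2 = 57×(37+709)/2
= 57×746/2 = 21261

S_57 = 21261


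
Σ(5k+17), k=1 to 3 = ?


Σ(5k+17) = 5·Σk + 17·n
= 5·6 + 17·3
= 30 + 51 = 81

Σ = 81


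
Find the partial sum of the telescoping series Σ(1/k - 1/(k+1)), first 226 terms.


Telescoping: adjacent terms cancel.
= 1/1 - 1/227
= 1 - 1/227 = 226/227

Sum = 226/227


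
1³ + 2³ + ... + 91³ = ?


n(n+1)/2 = 91×92/2 = 4186
Σk³ = 4186² = 17522596

Σk³ = 17522596


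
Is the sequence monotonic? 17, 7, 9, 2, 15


Differences: -10, 2, -7, 13
Difference at position 2 is +2 (> 0) but position 1 is -10 (< 0) — sequence both rises and falls
→ NOT monotonic

Not monotonic


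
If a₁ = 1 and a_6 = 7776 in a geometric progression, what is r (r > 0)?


r^(n-1) = aₙ/a₁
r^5 = 7776/1 = 7776
r = 7776^(1/5)
= 6

r = 6


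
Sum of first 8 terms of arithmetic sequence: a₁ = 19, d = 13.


aₙ = 19 + (8-1)×13 = 110
Sₙ = n(a₁+aₙ)/2 = 8×(19+110)/2
= 8×129/2 = 516

S_8 = 516


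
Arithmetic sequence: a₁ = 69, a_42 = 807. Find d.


d = (aₙ - a₁)/(n-1)
= (807 - 69)/(42-1)
= 738/41 = 18

d = 18


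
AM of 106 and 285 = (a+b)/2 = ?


AM = (106 + 285)/2 = 391/2 = 195.5

AM = 195.5


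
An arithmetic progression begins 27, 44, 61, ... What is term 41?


aₙ = a₁ + (n-1)d
= 27 + (41-1)×17
= 27 + 680
= 707

a_41 = 707


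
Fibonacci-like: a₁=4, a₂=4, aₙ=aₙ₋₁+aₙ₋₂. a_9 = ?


Computing iteratively: 4, 4, 8, 12, 20, 32, 52, 84, 136
a_9 = 136

a_9 = 136


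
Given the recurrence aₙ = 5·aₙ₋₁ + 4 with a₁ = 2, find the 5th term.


Computing step by step:
a_1 = 2
a_2 = 14
a_3 = 74
a_4 = 374
a_5 = 1874


a_5 = 1874


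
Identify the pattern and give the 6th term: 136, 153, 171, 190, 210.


Pattern: triangular numbers: n(n+1)/2
Terms: 136, 153, 171, 190, 210
Next term = 231

Next term = 231


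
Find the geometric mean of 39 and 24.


GM = √(39×24) = √936 = 30.5941

GM = 30.5941


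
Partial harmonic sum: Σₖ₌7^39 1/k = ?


Σₖ₌7^39 1/k = 1/7 + 1/8 + 1/9 + ... + 1/39
= 876018803354593/485721041551200
≈ 1.8035

Sum = 876018803354593/485721041551200 ≈ 1.8035


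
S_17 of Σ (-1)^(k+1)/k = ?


S = 1 - 1/2 + 1/3 - 1/4 + 1/5 - 1/6 + 1/7 - 1/8 ± ...
= 0.7217
(Full series converges to +ln(2) ≈ +0.6931)

S_17 = 0.7217


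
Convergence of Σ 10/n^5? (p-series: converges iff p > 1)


p-series test: Σ c/n^p converges if p > 1, diverges if p ≤ 1 (constant c > 0 doesn't affect convergence).
p = 5
5 > 1 → CONVERGES

Converges (p = 5 > 1)


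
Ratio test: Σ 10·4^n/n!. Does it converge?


aₙ = 10·4^n/n!
a_{n+1}/aₙ = 4^(n+1)/(n+1)! × n!/4^n  (constant 10 cancels)
= 4/(n+1)
L = lim(n→∞) 4/(n+1) = 0
L < 1 → series CONVERGES

Converges (ratio test: L = 0 < 1)


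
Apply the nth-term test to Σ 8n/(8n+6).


lim(n→∞) 8n/(8n+6) = 8/8 = 1  (divide numerator and denominator by n)
lim aₙ = 1 ≠ 0 → series DIVERGES

Diverges (lim aₙ = 1 ≠ 0)


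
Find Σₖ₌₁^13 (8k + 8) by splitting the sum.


Σ(8k+8) = 8·Σk + 8·n
= 8·91 + 8·13
= 728 + 104 = 832

Σ = 832


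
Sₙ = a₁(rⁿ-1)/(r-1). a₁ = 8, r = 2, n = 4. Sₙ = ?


Sₙ = 8×(2^4 - 1)/(2 - 1)
= 8×(16 - 1)/1
= 8×15/1
= 120

S_4 = 120


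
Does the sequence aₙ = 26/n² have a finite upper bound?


a₁ = 26, a₂ = 26/4, a₃ = 26/9, ...
0 < aₙ ≤ 26 for all n ≥ 1
The sequence IS bounded

Bounded (0 < aₙ ≤ 26)


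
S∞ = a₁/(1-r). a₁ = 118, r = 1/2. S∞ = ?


S∞ = a₁/(1-r) = 118/(1 - 1/2)
= 118/(1/2)
= 236

S∞ = 236


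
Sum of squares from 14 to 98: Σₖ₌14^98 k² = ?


Σₖ₌14^98 k² = Σₖ₌₁^98 k² − Σₖ₌₁^13 k²
= 98·99·197/6 − 13·14·27/6
= 318549 − 819 = 317730

Σk² = 317730


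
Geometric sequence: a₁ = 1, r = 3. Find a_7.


aₙ = a₁·r^(n-1)
= 1×3^6
= 1×729
= 729

a_7 = 729


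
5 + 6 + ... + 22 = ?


Σₖ₌5^22 k = Σₖ₌₁^22 k − Σₖ₌₁^4 k
= 22·23/2 − 4·5/2
= 253 − 10 = 243

Σk = 243


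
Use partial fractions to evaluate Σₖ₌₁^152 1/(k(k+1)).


1/(k(k+1)) = 1/k - 1/(k+1) (partial fractions)
Telescoping: Σ = 1 - 1/153 = 152/153

Sum = 152/153


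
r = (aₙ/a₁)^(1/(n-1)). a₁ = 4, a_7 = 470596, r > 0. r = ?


r^(n-1) = aₙ/a₁
r^6 = 470596/4 = 117649
r = 117649^(1/6)
= ±7; taking r > 0 gives r = 7

r = 7


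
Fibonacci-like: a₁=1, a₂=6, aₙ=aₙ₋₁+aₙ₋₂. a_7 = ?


Computing iteratively: 1, 6, 7, 13, 20, 33, 53
a_7 = 53

a_7 = 53


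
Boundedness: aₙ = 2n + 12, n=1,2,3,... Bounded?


aₙ = 2n + 12 → as n→∞, aₙ→∞
No finite upper bound exists
The sequence is UNBOUNDED

Unbounded (aₙ → ∞ as n → ∞)


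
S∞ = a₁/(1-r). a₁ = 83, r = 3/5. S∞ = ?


S∞ = a₁/(1-r) = 83/(1 - 3/5)
= 83/(2/5)
= 415/2

S∞ = 415/2


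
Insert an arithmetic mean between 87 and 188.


AM = (87 + 188)/2 = 275/2 = 137.5

AM = 137.5


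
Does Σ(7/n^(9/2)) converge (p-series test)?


p-series test: Σ c/n^p converges if p > 1, diverges if p ≤ 1 (constant c > 0 doesn't affect convergence).
p = 9/2
9/2 > 1 → CONVERGES

Converges (p = 9/2 > 1)


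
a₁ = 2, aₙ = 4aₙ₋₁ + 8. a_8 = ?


Computing step by step:
a_1 = 2
a_2 = 16
a_3 = 72
a_4 = 296
a_5 = 1192
a_6 = 4776
a_7 = 19112
a_8 = 76456


a_8 = 76456


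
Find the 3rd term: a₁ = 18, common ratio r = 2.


aₙ = a₁·r^(n-1)
= 18×2^2
= 18×4
= 72

a_3 = 72


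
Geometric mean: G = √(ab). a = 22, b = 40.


GM = √(22×40) = √880 = 29.6648

GM = 29.6648


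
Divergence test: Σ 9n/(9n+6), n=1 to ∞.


lim(n→∞) 9n/(9n+6) = 9/9 = 1  (divide numerator and denominator by n)
lim aₙ = 1 ≠ 0 → series DIVERGES

Diverges (lim aₙ = 1 ≠ 0)


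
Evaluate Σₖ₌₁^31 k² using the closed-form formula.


n = 31
n(n+1)(2n+1)/6 = 31×32×63/6
= 62496/6 = 10416

Σk² = 10416


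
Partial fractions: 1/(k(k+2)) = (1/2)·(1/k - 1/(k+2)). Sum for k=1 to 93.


1/(k(k+2)) = (1/2)·(1/k - 1/(k+2)) (partial fractions)
Telescoping: Σ = (1/2)·(1 + 1/2 - 1/94 - 1/95) = 6603/8930

Sum = 6603/8930


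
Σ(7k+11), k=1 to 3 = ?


Σ(7k+11) = 7·Σk + 11·n
= 7·6 + 11·3
= 42 + 33 = 75

Σ = 75


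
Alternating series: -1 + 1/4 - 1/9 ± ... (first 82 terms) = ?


S = -1 + 1/4 - 1/9 + 1/16 - 1/25 + 1/36 - 1/49 + 1/64 ± ...
= -0.8224
(Full series converges to -π²/12 ≈ -0.8225)

S_82 = -0.8224


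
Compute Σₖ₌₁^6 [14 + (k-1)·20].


aₙ = 14 + (6-1)×20 = 114
Sₙ = n(a₁+aₙ)/2 = 6×(14+114)/2
= 6×128/2 = 384

S_6 = 384


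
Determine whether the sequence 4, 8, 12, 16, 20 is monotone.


Differences: 4, 4, 4, 4
All differences > 0 → strictly INCREASING

Monotonically increasing


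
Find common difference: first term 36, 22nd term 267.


d = (aₙ - a₁)/(n-1)
= (267 - 36)/(22-1)
= 231/21 = 11

d = 11


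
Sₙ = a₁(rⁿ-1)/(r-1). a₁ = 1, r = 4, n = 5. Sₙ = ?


Sₙ = 1×(4^5 - 1)/(4 - 1)
= 1×(1024 - 1)/3
= 1×1023/3
= 341

S_5 = 341


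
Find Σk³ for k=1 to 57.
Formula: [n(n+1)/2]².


n(n+1)/2 = 57×58/2 = 1653
Σk³ = 1653² = 2732409

Σk³ = 2732409


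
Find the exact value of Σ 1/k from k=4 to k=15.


Σₖ₌4^15 1/k = 1/4 + 1/5 + 1/6 + ... + 1/15
= 535097/360360
≈ 1.4849

Sum = 535097/360360 ≈ 1.4849


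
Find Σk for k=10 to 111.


Σₖ₌10^111 k = Σₖ₌₁^111 k − Σₖ₌₁^9 k
= 111·112/2 − 9·10/2
= 6216 − 45 = 6171

Σk = 6171


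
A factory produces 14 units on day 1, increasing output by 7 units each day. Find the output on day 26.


aₙ = a₁ + (n-1)d
= 14 + (26-1)×7
= 14 + 175
= 189

a_26 = 189


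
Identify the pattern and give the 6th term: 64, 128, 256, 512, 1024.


Pattern: powers of 2: 2ⁿ
Terms: 64, 128, 256, 512, 1024
Next term = 2048

Next term = 2048


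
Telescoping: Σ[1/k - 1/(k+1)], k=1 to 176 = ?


Telescoping: adjacent terms cancel.
= 1/1 - 1/177
= 1 - 1/177 = 176/177

Sum = 176/177


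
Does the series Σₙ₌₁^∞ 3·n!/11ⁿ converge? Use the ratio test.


aₙ = 3·n!/11^n
a_{n+1}/aₙ = (n+1)!/11^(n+1) × 11^n/n!  (constant 3 cancels)
= (n+1)/11
L = lim(n→∞) (n+1)/11 = ∞
L > 1 → series DIVERGES

Diverges (ratio test: L = ∞ > 1)


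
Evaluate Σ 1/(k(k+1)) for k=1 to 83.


1/(k(k+1)) = 1/k - 1/(k+1) (partial fractions)
Telescoping: Σ = 1 - 1/84 = 83/84

Sum = 83/84


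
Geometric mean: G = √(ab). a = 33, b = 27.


GM = √(33×27) = √891 = 29.8496

GM = 29.8496


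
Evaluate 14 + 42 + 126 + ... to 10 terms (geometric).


Sₙ = 14×(3^10 - 1)/(3 - 1)
= 14×(59049 - 1)/2
= 14×59048/2
= 413336

S_10 = 413336


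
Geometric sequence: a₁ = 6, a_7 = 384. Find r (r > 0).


r^(n-1) = aₙ/a₁
r^6 = 384/6 = 64
r = 64^(1/6)
= ±2; taking r > 0 gives r = 2

r = 2


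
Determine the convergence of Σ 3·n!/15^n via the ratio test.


aₙ = 3·n!/15^n
a_{n+1}/aₙ = (n+1)!/15^(n+1) × 15^n/n!  (constant 3 cancels)
= (n+1)/15
L = lim(n→∞) (n+1)/15 = ∞
L > 1 → series DIVERGES

Diverges (ratio test: L = ∞ > 1)


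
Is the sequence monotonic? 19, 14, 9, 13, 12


Differences: -5, -5, 4, -1
Difference at position 3 is +4 (> 0) but position 1 is -5 (< 0) — sequence both rises and falls
→ NOT monotonic

Not monotonic


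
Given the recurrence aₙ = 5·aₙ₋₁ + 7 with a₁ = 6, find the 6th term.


Computing step by step:
a_1 = 6
a_2 = 37
a_3 = 192
a_4 = 967
a_5 = 4842
a_6 = 24217


a_6 = 24217


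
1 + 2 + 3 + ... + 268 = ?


n(n+1)/2 = 268×269/2 = 72092/2 = 36046

Σk = 36046


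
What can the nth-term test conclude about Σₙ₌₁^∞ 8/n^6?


lim(n→∞) 8/n^6 = 0
lim aₙ = 0 → nth-term test is INCONCLUSIVE
(Need other tests; this is actually a convergent p-series with p=6 > 1)

Inconclusive (lim aₙ = 0; need another test)


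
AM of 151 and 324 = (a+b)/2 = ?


AM = (151 + 324)/2 = 475/2 = 237.5

AM = 237.5


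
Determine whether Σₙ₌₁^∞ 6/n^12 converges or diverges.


p-series test: Σ c/n^p converges if p > 1, diverges if p ≤ 1 (constant c > 0 doesn't affect convergence).
p = 12
12 > 1 → CONVERGES

Converges (p = 12 > 1)


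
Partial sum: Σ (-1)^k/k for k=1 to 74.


S = -1 + 1/2 - 1/3 + 1/4 - 1/5 + 1/6 - 1/7 + 1/8 ± ...
= -0.6864
(Full series converges to -ln(2) ≈ -0.6931)

S_74 = -0.6864


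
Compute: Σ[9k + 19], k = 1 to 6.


Σ(9k+19) = 9·Σk + 19·n
= 9·21 + 19·6
= 189 + 114 = 303

Σ = 303


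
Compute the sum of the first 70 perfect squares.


n = 70
n(n+1)(2n+1)/6 = 70×71×141/6
= 700770/6 = 116795

Σk² = 116795


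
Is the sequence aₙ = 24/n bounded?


a₁ = 24, a₂ = 24/2, a₃ = 24/3, ...
0 < aₙ ≤ 24 for all n ≥ 1
Lower bound: 0, Upper bound: 24
The sequence IS bounded

Bounded (0 < aₙ ≤ 24)


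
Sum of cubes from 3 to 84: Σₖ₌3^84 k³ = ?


Σₖ₌3^84 k³ = [84·85/2]² − [2·3/2]²
= 12744900 − 9 = 12744891

Σk³ = 12744891


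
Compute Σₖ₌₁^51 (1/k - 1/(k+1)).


Telescoping: adjacent terms cancel.
= 1/1 - 1/52
= 1 - 1/52 = 51/52

Sum = 51/52


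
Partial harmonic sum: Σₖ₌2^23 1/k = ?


Σₖ₌2^23 1/k = 1/2 + 1/3 + 1/4 + ... + 1/23
= 325333835/118982864
≈ 2.7343

Sum = 325333835/118982864 ≈ 2.7343


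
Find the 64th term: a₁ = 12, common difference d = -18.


aₙ = a₁ + (n-1)d
= 12 + (64-1)×-18
= 12 - 1134
= -1122

a_64 = -1122


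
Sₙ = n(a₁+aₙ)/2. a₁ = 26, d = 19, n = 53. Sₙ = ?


aₙ = 26 + (53-1)×19 = 1014
Sₙ = n(a₁+aₙ)/2 = 53×(26+1014)/2
= 53×1040/2 = 27560

S_53 = 27560


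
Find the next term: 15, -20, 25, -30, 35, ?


Pattern: alternating sign, magnitude arithmetic (d=5)
Terms: 15, -20, 25, -30, 35
Next term = -40

Next term = -40


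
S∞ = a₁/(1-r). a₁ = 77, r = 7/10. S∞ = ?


S∞ = a₁/(1-r) = 77/(1 - 7/10)
= 77/(3/10)
= 770/3

S∞ = 770/3


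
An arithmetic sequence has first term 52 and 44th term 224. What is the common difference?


d = (aₙ - a₁)/(n-1)
= (224 - 52)/(44-1)
= 172/43 = 4

d = 4


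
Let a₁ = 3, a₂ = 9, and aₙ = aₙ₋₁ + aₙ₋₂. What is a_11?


Computing iteratively: 3, 9, 12, 21, 33, 54, 87, 141, 228, 369, 597
a_11 = 597

a_11 = 597


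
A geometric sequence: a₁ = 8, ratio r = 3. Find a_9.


aₙ = a₁·r^(n-1)
= 8×3^8
= 8×6561
= 52488

a_9 = 52488


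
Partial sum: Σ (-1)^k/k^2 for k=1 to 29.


S = -1 + 1/4 - 1/9 + 1/16 - 1/25 + 1/36 - 1/49 + 1/64 ± ...
= -0.823
(Full series converges to -π²/12 ≈ -0.8225)

S_29 = -0.823


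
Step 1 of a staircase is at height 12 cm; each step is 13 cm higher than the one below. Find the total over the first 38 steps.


aₙ = 12 + (38-1)×13 = 493
Sₙ = n(a₁+aₙ)/2 = 38×(12+493)/2
= 38×505/2 = 9595

S_38 = 9595


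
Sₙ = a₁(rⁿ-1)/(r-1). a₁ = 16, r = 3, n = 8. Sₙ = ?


Sₙ = 16×(3^8 - 1)/(3 - 1)
= 16×(6561 - 1)/2
= 16×6560/2
= 52480

S_8 = 52480


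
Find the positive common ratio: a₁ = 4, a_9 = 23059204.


r^(n-1) = aₙ/a₁
r^8 = 23059204/4 = 5764801
r = 5764801^(1/8)
= ±7; taking r > 0 gives r = 7

r = 7


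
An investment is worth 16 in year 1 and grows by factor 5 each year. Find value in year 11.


aₙ = a₁·r^(n-1)
= 16×5^10
= 16×9765625
= 156250000

a_11 = 156250000


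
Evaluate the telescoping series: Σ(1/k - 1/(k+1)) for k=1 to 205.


Telescoping: adjacent terms cancel.
= 1/1 - 1/206
= 1 - 1/206 = 205/206

Sum = 205/206


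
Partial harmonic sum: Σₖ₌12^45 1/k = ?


Σₖ₌12^45 1/k = 1/12 + 1/13 + 1/14 + ... + 1/45
= 12952600348955916409/9419588158802421600
≈ 1.3751

Sum = 12952600348955916409/9419588158802421600 ≈ 1.3751


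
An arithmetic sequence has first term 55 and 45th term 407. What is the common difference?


d = (aₙ - a₁)/(n-1)
= (407 - 55)/(45-1)
= 352/44 = 8

d = 8


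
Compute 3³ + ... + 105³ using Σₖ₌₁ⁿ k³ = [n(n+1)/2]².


Σₖ₌3^105 k³ = [105·106/2]² − [2·3/2]²
= 30969225 − 9 = 30969216

Σk³ = 30969216


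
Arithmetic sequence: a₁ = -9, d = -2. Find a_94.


aₙ = a₁ + (n-1)d
= -9 + (94-1)×-2
= -9 - 186
= -195

a_94 = -195


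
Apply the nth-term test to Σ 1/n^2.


lim(n→∞) 1/n^2 = 0
lim aₙ = 0 → nth-term test is INCONCLUSIVE
(Need other tests; this is actually a convergent p-series with p=2 > 1)

Inconclusive (lim aₙ = 0; need another test)


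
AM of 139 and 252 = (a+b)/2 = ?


AM = (139 + 252)/2 = 391/2 = 195.5

AM = 195.5


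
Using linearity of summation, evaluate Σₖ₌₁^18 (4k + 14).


Σ(4k+14) = 4·Σk + 14·n
= 4·171 + 14·18
= 684 + 252 = 936

Σ = 936


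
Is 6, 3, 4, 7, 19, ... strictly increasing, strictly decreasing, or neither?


Differences: -3, 1, 3, 12
Difference at position 2 is +1 (> 0) but position 1 is -3 (< 0) — sequence both rises and falls
→ NOT monotonic

Not monotonic


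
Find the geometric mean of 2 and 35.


GM = √(2×35) = √70 = 8.3666

GM = 8.3666


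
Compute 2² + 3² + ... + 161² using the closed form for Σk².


Σₖ₌2^161 k² = Σₖ₌₁^161 k² − Σₖ₌₁^1 k²
= 161·162·323/6 − 1·2·3/6
= 1404081 − 1 = 1404080

Σk² = 1404080


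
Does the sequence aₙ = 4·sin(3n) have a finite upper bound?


For all n, -1 ≤ sin(3n) ≤ 1, so -4 ≤ 4·sin(3n) ≤ 4
Lower bound: -4, Upper bound: 4
The sequence IS bounded

Bounded (-4 ≤ aₙ ≤ 4)


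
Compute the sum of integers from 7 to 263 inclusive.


Σₖ₌7^263 k = Σₖ₌₁^263 k − Σₖ₌₁^6 k
= 263·264/2 − 6·7/2
= 34716 − 21 = 34695

Σk = 34695


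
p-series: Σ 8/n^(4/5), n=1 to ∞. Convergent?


p-series test: Σ c/n^p converges if p > 1, diverges if p ≤ 1 (constant c > 0 doesn't affect convergence).
p = 4/5
4/5 ≤ 1 → DIVERGES

Diverges (p = 4/5 ≤ 1)


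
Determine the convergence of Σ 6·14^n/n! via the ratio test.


aₙ = 6·14^n/n!
a_{n+1}/aₙ = 14^(n+1)/(n+1)! × n!/14^n  (constant 6 cancels)
= 14/(n+1)
L = lim(n→∞) 14/(n+1) = 0
L < 1 → series CONVERGES

Converges (ratio test: L = 0 < 1)


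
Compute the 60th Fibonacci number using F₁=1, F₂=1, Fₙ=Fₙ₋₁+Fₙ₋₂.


Fibonacci sequence: 1, 1, 2, 3, 5, 8, 13, 21, 34, 55, 89, ...
F(60) = 1548008755920

F(60) = 1548008755920


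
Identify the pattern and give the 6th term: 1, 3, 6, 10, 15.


Pattern: triangular numbers: n(n+1)/2
Terms: 1, 3, 6, 10, 15
Next term = 21

Next term = 21


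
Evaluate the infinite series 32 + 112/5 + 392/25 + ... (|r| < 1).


S∞ = a₁/(1-r) = 32/(1 - 7/10)
= 32/(3/10)
= 320/3

S∞ = 320/3


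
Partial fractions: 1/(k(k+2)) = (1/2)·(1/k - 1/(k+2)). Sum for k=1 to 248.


1/(k(k+2)) = (1/2)·(1/k - 1/(k+2)) (partial fractions)
Telescoping: Σ = (1/2)·(1 + 1/2 - 1/249 - 1/250) = 23219/31125

Sum = 23219/31125


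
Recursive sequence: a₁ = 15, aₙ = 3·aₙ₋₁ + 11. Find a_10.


Computing step by step:
a_1 = 15
a_2 = 56
a_3 = 179
a_4 = 548
a_5 = 1655
a_6 = 4976
a_7 = 14939
a_8 = 44828
a_9 = 134495
a_10 = 403496


a_10 = 403496


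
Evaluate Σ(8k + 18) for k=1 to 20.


Σ(8k+18) = 8·Σk + 18·n
= 8·210 + 18·20
= 1680 + 360 = 2040

Σ = 2040


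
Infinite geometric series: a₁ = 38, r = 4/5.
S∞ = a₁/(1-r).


S∞ = a₁/(1-r) = 38/(1 - 4/5)
= 38/(1/5)
= 190

S∞ = 190


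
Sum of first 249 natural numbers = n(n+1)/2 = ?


n(n+1)/2 = 249×250/2 = 62250/2 = 31125

Σk = 31125


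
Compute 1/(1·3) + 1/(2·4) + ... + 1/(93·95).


1/(k(k+2)) = (1/2)·(1/k - 1/(k+2)) (partial fractions)
Telescoping: Σ = (1/2)·(1 + 1/2 - 1/94 - 1/95) = 6603/8930

Sum = 6603/8930


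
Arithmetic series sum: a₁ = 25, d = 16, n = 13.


aₙ = 25 + (13-1)×16 = 217
Sₙ = n(a₁+aₙ)/2 = 13×(25+217)/2
= 13×242/2 = 1573

S_13 = 1573


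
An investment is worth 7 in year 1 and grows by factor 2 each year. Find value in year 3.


aₙ = a₁·r^(n-1)
= 7×2^2
= 7×4
= 28

a_3 = 28


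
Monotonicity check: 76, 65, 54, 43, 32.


Differences: -11, -11, -11, -11
All differences < 0 → strictly DECREASING

Monotonically decreasing


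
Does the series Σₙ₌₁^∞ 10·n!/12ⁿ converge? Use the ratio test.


aₙ = 10·n!/12^n
a_{n+1}/aₙ = (n+1)!/12^(n+1) × 12^n/n!  (constant 10 cancels)
= (n+1)/12
L = lim(n→∞) (n+1)/12 = ∞
L > 1 → series DIVERGES

Diverges (ratio test: L = ∞ > 1)


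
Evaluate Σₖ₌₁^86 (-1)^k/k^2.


S = -1 + 1/4 - 1/9 + 1/16 - 1/25 + 1/36 - 1/49 + 1/64 ± ...
= -0.8224
(Full series converges to -π²/12 ≈ -0.8225)

S_86 = -0.8224


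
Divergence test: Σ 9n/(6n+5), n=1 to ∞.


lim(n→∞) 9n/(6n+5) = 9/6 = 3/2  (divide numerator and denominator by n)
lim aₙ = 3/2 ≠ 0 → series DIVERGES

Diverges (lim aₙ = 3/2 ≠ 0)


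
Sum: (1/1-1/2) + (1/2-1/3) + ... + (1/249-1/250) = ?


Telescoping: adjacent terms cancel.
= 1/1 - 1/250
= 1 - 1/250 = 249/250

Sum = 249/250


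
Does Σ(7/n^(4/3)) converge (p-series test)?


p-series test: Σ c/n^p converges if p > 1, diverges if p ≤ 1 (constant c > 0 doesn't affect convergence).
p = 4/3
4/3 > 1 → CONVERGES

Converges (p = 4/3 > 1)


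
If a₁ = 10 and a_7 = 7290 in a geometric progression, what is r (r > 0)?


r^(n-1) = aₙ/a₁
r^6 = 7290/10 = 729
r = 729^(1/6)
= ±3; taking r > 0 gives r = 3

r = 3


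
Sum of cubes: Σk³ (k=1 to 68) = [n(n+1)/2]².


n(n+1)/2 = 68×69/2 = 2346
Σk³ = 2346² = 5503716

Σk³ = 5503716


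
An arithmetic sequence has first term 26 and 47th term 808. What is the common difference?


d = (aₙ - a₁)/(n-1)
= (808 - 26)/(47-1)
= 782/46 = 17

d = 17


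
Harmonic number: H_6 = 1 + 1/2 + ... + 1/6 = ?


H_6 = 1/1 + 1/2 + 1/3 + 1/4 + 1/5 + 1/6
= 49/20
≈ 2.45

H_6 = 49/20 ≈ 2.45


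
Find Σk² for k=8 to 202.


Σₖ₌8^202 k² = Σₖ₌₁^202 k² − Σₖ₌₁^7 k²
= 202·203·405/6 − 7·8·15/6
= 2767905 − 140 = 2767765

Σk² = 2767765


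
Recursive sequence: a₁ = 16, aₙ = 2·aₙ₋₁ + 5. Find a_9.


Computing step by step:
a_1 = 16
a_2 = 37
a_3 = 79
a_4 = 163
a_5 = 331
a_6 = 667
a_7 = 1339
a_8 = 2683
a_9 = 5371


a_9 = 5371


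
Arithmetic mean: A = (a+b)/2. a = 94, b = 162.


AM = (94 + 162)/2 = 256/2 = 128

AM = 128


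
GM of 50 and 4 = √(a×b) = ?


GM = √(50×4) = √200 = 14.1421

GM = 14.1421


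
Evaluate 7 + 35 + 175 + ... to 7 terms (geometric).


Sₙ = 7×(5^7 - 1)/(5 - 1)
= 7×(78125 - 1)/4
= 7×78124/4
= 136717

S_7 = 136717


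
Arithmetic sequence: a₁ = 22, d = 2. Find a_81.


aₙ = a₁ + (n-1)d
= 22 + (81-1)×2
= 22 + 160
= 182

a_81 = 182


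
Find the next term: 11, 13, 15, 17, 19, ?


Pattern: arithmetic (d=2)
Terms: 11, 13, 15, 17, 19
Next term = 21

Next term = 21


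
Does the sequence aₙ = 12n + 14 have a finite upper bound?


aₙ = 12n + 14 → as n→∞, aₙ→∞
No finite upper bound exists
The sequence is UNBOUNDED

Unbounded (aₙ → ∞ as n → ∞)


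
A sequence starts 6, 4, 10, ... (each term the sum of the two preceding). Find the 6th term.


Computing iteratively: 6, 4, 10, 14, 24, 38
a_6 = 38

a_6 = 38


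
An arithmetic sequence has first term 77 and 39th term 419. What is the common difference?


d = (aₙ - a₁)/(n-1)
= (419 - 77)/(39-1)
= 342/38 = 9

d = 9


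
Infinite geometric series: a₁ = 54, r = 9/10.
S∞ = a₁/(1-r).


S∞ = a₁/(1-r) = 54/(1 - 9/10)
= 54/(1/10)
= 540

S∞ = 540


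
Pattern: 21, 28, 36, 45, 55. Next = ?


Pattern: triangular numbers: n(n+1)/2
Terms: 21, 28, 36, 45, 55
Next term = 66

Next term = 66


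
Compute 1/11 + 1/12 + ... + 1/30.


Σₖ₌11^30 1/k = 1/11 + 1/12 + 1/13 + ... + 1/30
= 2482853440057/2329089562800
≈ 1.066

Sum = 2482853440057/2329089562800 ≈ 1.066


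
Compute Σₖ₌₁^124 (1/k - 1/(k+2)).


Telescoping with gap 2: two head and two tail terms survive.
= (1 + 1/2) - (1/125 + 1/126)
= 3/2 - 1/125 - 1/126 = 11687/7875

Sum = 11687/7875


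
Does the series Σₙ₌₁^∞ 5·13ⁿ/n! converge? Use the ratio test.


aₙ = 5·13^n/n!
a_{n+1}/aₙ = 13^(n+1)/(n+1)! × n!/13^n  (constant 5 cancels)
= 13/(n+1)
L = lim(n→∞) 13/(n+1) = 0
L < 1 → series CONVERGES

Converges (ratio test: L = 0 < 1)


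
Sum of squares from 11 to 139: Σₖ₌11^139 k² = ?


Σₖ₌11^139 k² = Σₖ₌₁^139 k² − Σₖ₌₁^10 k²
= 139·140·279/6 − 10·11·21/6
= 904890 − 385 = 904505

Σk² = 904505


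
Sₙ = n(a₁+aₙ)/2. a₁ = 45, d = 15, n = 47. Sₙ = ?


aₙ = 45 + (47-1)×15 = 735
Sₙ = n(a₁+aₙ)/2 = 47×(45+735)/2
= 47×780/2 = 18330

S_47 = 18330


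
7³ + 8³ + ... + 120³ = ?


Σₖ₌7^120 k³ = [120·121/2]² − [6·7/2]²
= 52707600 − 441 = 52707159

Σk³ = 52707159


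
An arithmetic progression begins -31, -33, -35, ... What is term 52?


aₙ = a₁ + (n-1)d
= -31 + (52-1)×-2
= -31 - 102
= -133

a_52 = -133


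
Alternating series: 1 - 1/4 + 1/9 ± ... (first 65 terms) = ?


S = 1 - 1/4 + 1/9 - 1/16 + 1/25 - 1/36 + 1/49 - 1/64 ± ...
= 0.8226
(Full series converges to +π²/12 ≈ +0.8225)

S_65 = 0.8226


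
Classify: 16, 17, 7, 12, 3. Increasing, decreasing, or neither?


Differences: 1, -10, 5, -9
Difference at position 1 is +1 (> 0) but position 2 is -10 (< 0) — sequence both rises and falls
→ NOT monotonic

Not monotonic


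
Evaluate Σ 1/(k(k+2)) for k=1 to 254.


1/(k(k+2)) = (1/2)·(1/k - 1/(k+2)) (partial fractions)
Telescoping: Σ = (1/2)·(1 + 1/2 - 1/255 - 1/256) = 97409/130560

Sum = 97409/130560


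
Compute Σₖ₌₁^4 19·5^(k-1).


Sₙ = 19×(5^4 - 1)/(5 - 1)
= 19×(625 - 1)/4
= 19×624/4
= 2964

S_4 = 2964


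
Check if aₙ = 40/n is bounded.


a₁ = 40, a₂ = 40/2, a₃ = 40/3, ...
0 < aₙ ≤ 40 for all n ≥ 1
Lower bound: 0, Upper bound: 40
The sequence IS bounded

Bounded (0 < aₙ ≤ 40)


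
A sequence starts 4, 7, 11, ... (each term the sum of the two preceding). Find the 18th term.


Computing iteratively: 4, 7, 11, 18, 29, 47, 76, 123, 199, 322, 521, 843, ...
a_18 = 15127

a_18 = 15127


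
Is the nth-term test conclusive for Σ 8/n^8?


lim(n→∞) 8/n^8 = 0
lim aₙ = 0 → nth-term test is INCONCLUSIVE
(Need other tests; this is actually a convergent p-series with p=8 > 1)

Inconclusive (lim aₙ = 0; need another test)


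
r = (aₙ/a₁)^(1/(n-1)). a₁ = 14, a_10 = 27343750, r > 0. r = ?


r^(n-1) = aₙ/a₁
r^9 = 27343750/14 = 1953125
r = 1953125^(1/9)
= 5

r = 5


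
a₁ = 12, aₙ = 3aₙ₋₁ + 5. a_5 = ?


Computing step by step:
a_1 = 12
a_2 = 41
a_3 = 128
a_4 = 389
a_5 = 1172


a_5 = 1172


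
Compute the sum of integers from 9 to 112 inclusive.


Σₖ₌9^112 k = Σₖ₌₁^112 k − Σₖ₌₁^8 k
= 112·113/2 − 8·9/2
= 6328 − 36 = 6292

Σk = 6292


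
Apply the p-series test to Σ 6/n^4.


p-series test: Σ c/n^p converges if p > 1, diverges if p ≤ 1 (constant c > 0 doesn't affect convergence).
p = 4
4 > 1 → CONVERGES

Converges (p = 4 > 1)


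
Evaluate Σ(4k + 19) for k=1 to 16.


Σ(4k+19) = 4·Σk + 19·n
= 4·136 + 19·16
= 544 + 304 = 848

Σ = 848


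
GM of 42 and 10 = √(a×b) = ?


GM = √(42×10) = √420 = 20.4939

GM = 20.4939


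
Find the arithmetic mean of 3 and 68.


AM = (3 + 68)/2 = 71/2 = 35.5

AM = 35.5


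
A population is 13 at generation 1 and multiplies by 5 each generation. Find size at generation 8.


aₙ = a₁·r^(n-1)
= 13×5^7
= 13×78125
= 1015625

a_8 = 1015625


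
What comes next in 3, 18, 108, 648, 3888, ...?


Pattern: geometric (r=6)
Terms: 3, 18, 108, 648, 3888
Next term = 23328

Next term = 23328


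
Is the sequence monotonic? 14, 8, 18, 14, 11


Differences: -6, 10, -4, -3
Difference at position 2 is +10 (> 0) but position 1 is -6 (< 0) — sequence both rises and falls
→ NOT monotonic

Not monotonic


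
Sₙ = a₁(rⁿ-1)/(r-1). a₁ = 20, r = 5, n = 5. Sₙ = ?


Sₙ = 20×(5^5 - 1)/(5 - 1)
= 20×(3125 - 1)/4
= 20×3124/4
= 15620

S_5 = 15620


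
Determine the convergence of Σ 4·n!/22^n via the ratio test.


aₙ = 4·n!/22^n
a_{n+1}/aₙ = (n+1)!/22^(n+1) × 22^n/n!  (constant 4 cancels)
= (n+1)/22
L = lim(n→∞) (n+1)/22 = ∞
L > 1 → series DIVERGES

Diverges (ratio test: L = ∞ > 1)


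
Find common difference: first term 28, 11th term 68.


d = (aₙ - a₁)/(n-1)
= (68 - 28)/(11-1)
= 40/10 = 4

d = 4


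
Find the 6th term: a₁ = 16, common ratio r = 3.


aₙ = a₁·r^(n-1)
= 16×3^5
= 16×243
= 3888

a_6 = 3888


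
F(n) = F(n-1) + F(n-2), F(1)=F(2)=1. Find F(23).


Fibonacci sequence: 1, 1, 2, 3, 5, 8, 13, 21, 34, 55, 89, ...
F(23) = 28657

F(23) = 28657


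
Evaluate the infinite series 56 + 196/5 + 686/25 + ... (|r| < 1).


S∞ = a₁/(1-r) = 56/(1 - 7/10)
= 56/(3/10)
= 560/3

S∞ = 560/3


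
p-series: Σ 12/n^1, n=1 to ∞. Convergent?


p-series test: Σ c/n^p converges if p > 1, diverges if p ≤ 1 (constant c > 0 doesn't affect convergence).
p = 1
1 ≤ 1 → DIVERGES

Diverges (p = 1 ≤ 1)


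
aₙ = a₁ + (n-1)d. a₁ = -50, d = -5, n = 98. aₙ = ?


aₙ = a₁ + (n-1)d
= -50 + (98-1)×-5
= -50 - 485
= -535

a_98 = -535


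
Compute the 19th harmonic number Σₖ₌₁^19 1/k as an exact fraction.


H_19 = 1/1 + 1/2 + 1/3 + ... + 1/19
= 275295799/77597520
≈ 3.5477

H_19 = 275295799/77597520 ≈ 3.5477


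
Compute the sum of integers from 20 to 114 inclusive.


Σₖ₌20^114 k = Σₖ₌₁^114 k − Σₖ₌₁^19 k
= 114·115/2 − 19·20/2
= 6555 − 190 = 6365

Σk = 6365


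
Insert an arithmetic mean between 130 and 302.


AM = (130 + 302)/2 = 432/2 = 216

AM = 216


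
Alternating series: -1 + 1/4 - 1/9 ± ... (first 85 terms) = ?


S = -1 + 1/4 - 1/9 + 1/16 - 1/25 + 1/36 - 1/49 + 1/64 ± ...
= -0.8225
(Full series converges to -π²/12 ≈ -0.8225)

S_85 = -0.8225


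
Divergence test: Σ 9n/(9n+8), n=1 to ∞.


lim(n→∞) 9n/(9n+8) = 9/9 = 1  (divide numerator and denominator by n)
lim aₙ = 1 ≠ 0 → series DIVERGES

Diverges (lim aₙ = 1 ≠ 0)


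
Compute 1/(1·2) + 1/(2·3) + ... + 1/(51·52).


1/(k(k+1)) = 1/k - 1/(k+1) (partial fractions)
Telescoping: Σ = 1 - 1/52 = 51/52

Sum = 51/52


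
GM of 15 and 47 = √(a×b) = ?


GM = √(15×47) = √705 = 26.5518

GM = 26.5518


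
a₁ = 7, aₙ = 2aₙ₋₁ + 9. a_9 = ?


Computing step by step:
a_1 = 7
a_2 = 23
a_3 = 55
a_4 = 119
a_5 = 247
a_6 = 503
a_7 = 1015
a_8 = 2039
a_9 = 4087


a_9 = 4087


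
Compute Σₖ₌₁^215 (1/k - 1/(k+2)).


Telescoping with gap 2: two head and two tail terms survive.
= (1 + 1/2) - (1/216 + 1/217)
= 3/2 - 1/216 - 1/217 = 69875/46872

Sum = 69875/46872


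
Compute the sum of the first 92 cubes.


n(n+1)/2 = 92×93/2 = 4278
Σk³ = 4278² = 18301284

Σk³ = 18301284


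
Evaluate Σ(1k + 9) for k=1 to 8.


Σ(1k+9) = 1·Σk + 9·n
= 1·36 + 9·8
= 36 + 72 = 108

Σ = 108


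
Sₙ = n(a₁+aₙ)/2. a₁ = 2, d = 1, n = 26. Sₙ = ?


aₙ = 2 + (26-1)×1 = 27
Sₙ = n(a₁+aₙ)/2 = 26×(2+27)/2
= 26×29/2 = 377

S_26 = 377


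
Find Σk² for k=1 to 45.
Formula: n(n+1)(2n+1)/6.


n = 45
n(n+1)(2n+1)/6 = 45×46×91/6
= 188370/6 = 31395

Σk² = 31395


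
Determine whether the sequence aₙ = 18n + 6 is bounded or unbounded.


aₙ = 18n + 6 → as n→∞, aₙ→∞
No finite upper bound exists
The sequence is UNBOUNDED

Unbounded (aₙ → ∞ as n → ∞)


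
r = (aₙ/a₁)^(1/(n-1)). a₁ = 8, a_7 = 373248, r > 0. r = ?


r^(n-1) = aₙ/a₁
r^6 = 373248/8 = 46656
r = 46656^(1/6)
= ±6; taking r > 0 gives r = 6

r = 6


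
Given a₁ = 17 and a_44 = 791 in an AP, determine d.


d = (aₙ - a₁)/(n-1)
= (791 - 17)/(44-1)
= 774/43 = 18

d = 18


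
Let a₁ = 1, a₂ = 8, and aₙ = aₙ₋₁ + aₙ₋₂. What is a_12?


Computing iteratively: 1, 8, 9, 17, 26, 43, 69, 112, 181, 293, 474, 767
a_12 = 767

a_12 = 767


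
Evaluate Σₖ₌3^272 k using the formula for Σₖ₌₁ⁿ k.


Σₖ₌3^272 k = Σₖ₌₁^272 k − Σₖ₌₁^2 k
= 272·273/2 − 2·3/2
= 37128 − 3 = 37125

Σk = 37125


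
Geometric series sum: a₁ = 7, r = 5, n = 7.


Sₙ = 7×(5^7 - 1)/(5 - 1)
= 7×(78125 - 1)/4
= 7×78124/4
= 136717

S_7 = 136717


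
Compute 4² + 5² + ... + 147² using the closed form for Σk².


Σₖ₌4^147 k² = Σₖ₌₁^147 k² − Σₖ₌₁^3 k²
= 147·148·295/6 − 3·4·7/6
= 1069670 − 14 = 1069656

Σk² = 1069656


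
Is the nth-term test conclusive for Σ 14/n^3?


lim(n→∞) 14/n^3 = 0
lim aₙ = 0 → nth-term test is INCONCLUSIVE
(Need other tests; this is actually a convergent p-series with p=3 > 1)

Inconclusive (lim aₙ = 0; need another test)


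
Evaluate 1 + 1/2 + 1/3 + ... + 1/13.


H_13 = 1/1 + 1/2 + 1/3 + ... + 1/13
= 1145993/360360
≈ 3.1801

H_13 = 1145993/360360 ≈ 3.1801


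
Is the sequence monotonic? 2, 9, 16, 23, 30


Differences: 7, 7, 7, 7
All differences > 0 → strictly INCREASING

Monotonically increasing
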